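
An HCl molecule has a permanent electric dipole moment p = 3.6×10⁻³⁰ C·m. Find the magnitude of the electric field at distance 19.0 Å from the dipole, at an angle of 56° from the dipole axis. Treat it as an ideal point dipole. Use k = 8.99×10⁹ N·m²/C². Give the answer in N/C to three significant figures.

At angle θ the dipole field magnitude is E = (kp/r³)·√(1 + 3cos²θ).
kp/r³ = (8.99×10⁹)(3.60×10⁻³⁰) / (1.90×10⁻⁹)³ = 4.718×10⁶ N/C.
√(1 + 3cos²56°) = √(1 + 3·0.3127) = √1.9381 ≈ 1.3922.
E ≈ 4.718×10⁶ × 1.392 = 6.569×10⁶ N/C.

E ≈ 6.57×10⁶ N/C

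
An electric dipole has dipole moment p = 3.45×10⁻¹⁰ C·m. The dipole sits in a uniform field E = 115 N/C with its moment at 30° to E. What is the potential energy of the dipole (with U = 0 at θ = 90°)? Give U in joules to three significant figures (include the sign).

U ≈ -3.44×10⁻⁸ J

U = −p·E = −pE cosθ.
U = −(3.45×10⁻¹⁰)(115)·cos30° = -3.436×10⁻⁸ J.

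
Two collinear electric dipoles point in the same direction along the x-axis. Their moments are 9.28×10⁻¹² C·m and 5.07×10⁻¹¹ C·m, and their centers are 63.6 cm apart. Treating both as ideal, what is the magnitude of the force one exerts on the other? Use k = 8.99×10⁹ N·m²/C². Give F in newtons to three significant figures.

F ≈ 1.55×10⁻¹⁰ N

On-axis field of dipole 1 at distance r: E = 2kp₁/r³. Force on dipole 2 is F = p₂·dE/dr (gradient along axis).
dE/dr = −6kp₁/r⁴, so |F| = 6kp₁p₂/r⁴ (attractive for aligned moments).
F = 6(8.99×10⁹)(9.28×10⁻¹²)(5.07×10⁻¹¹)/(0.636)⁴ = 1.551×10⁻¹⁰ N.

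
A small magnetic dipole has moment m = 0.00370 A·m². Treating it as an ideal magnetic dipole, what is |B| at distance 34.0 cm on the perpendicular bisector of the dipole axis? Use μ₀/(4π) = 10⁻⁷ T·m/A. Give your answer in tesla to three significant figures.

In the equatorial plane B = (μ₀/4π)·m/r³ (half the axial value).
B = (10⁻⁷)·(0.00370) / (0.340)³ = 9.414×10⁻⁹ T.

B ≈ 9.41×10⁻⁹ T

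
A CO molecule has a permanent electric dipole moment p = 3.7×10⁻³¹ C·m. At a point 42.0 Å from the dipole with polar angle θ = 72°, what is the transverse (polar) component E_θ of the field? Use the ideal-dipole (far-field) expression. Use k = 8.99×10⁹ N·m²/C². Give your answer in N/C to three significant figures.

E_θ ≈ 4.27×10⁴ N/C

For a dipole, E_θ = (kp sinθ)/r³.
kp/r³ = (8.99×10⁹)(3.70×10⁻³¹)/(4.20×10⁻⁹)³ = 4.490×10⁴ N/C.
E_θ = 4.490×10⁴·sin72° = 4.270×10⁴ N/C.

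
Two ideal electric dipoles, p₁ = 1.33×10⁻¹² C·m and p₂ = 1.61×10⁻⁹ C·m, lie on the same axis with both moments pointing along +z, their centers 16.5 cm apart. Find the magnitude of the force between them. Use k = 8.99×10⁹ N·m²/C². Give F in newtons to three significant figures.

F ≈ 1.56×10⁻⁷ N

On-axis field of dipole 1 at distance r: E = 2kp₁/r³. Force on dipole 2 is F = p₂·dE/dr (gradient along axis).
dE/dr = −6kp₁/r⁴, so |F| = 6kp₁p₂/r⁴ (attractive for aligned moments).
F = 6(8.99×10⁹)(1.33×10⁻¹²)(1.61×10⁻⁹)/(0.165)⁴ = 1.558×10⁻⁷ N.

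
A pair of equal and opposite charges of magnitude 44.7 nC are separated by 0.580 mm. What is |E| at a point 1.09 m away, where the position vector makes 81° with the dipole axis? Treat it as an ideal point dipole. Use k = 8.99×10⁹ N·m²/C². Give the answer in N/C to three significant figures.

Dipole moment p = qd = (4.47×10⁻⁸ C)(5.80×10⁻⁴ m) = 2.593×10⁻¹¹ C·m.
At angle θ the dipole field magnitude is E = (kp/r³)·√(1 + 3cos²θ).
kp/r³ = (8.99×10⁹)(2.593×10⁻¹¹) / (1.09)³ = 0.1800 N/C.
√(1 + 3cos²81°) = √(1 + 3·0.0245) = √1.0734 ≈ 1.0361.
E ≈ 0.1800 × 1.036 = 0.1865 N/C.

E ≈ 0.186 N/C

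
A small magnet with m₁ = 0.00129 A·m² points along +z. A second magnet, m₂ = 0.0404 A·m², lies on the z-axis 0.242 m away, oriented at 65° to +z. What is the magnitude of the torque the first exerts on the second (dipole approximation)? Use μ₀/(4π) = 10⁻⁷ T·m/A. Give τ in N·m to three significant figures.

Dipole B is on the axis of dipole A, so B₁ there is axial: B₁ = (μ₀/4π)·2m₁/r³ along +z.
B₁ = 2(10⁻⁷)(0.00129)/(0.242)³ = 1.820×10⁻⁸ T.
τ = m₂ B₁ sinθ.
τ = (0.0404)(1.820×10⁻⁸)·sin65° = 6.665×10⁻¹⁰ N·m.

τ ≈ 6.67×10⁻¹⁰ N·m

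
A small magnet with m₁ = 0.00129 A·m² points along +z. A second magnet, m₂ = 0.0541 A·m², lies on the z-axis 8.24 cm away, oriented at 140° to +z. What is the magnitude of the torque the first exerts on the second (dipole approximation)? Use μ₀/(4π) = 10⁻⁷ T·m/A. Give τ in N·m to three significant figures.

Dipole B is on the axis of dipole A, so B₁ there is axial: B₁ = (μ₀/4π)·2m₁/r³ along +z.
B₁ = 2(10⁻⁷)(0.00129)/(0.0824)³ = 4.611×10⁻⁷ T.
τ = m₂ B₁ sinθ.
τ = (0.0541)(4.611×10⁻⁷)·sin140° = 1.604×10⁻⁸ N·m.

τ ≈ 1.60×10⁻⁸ N·m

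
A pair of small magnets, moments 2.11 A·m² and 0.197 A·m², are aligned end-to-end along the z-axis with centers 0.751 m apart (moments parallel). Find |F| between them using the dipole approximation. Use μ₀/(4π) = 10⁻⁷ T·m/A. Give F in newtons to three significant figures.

F ≈ 7.84×10⁻⁷ N

On-axis B of dipole 1: B = (μ₀/4π)·2m₁/r³. Force on dipole 2: F = m₂·dB/dr.
dB/dr = −(μ₀/4π)·6m₁/r⁴, so |F| = (μ₀/4π)·6m₁m₂/r⁴.
F = 6(10⁻⁷)(2.11)(0.197)/(0.751)⁴ = 7.840×10⁻⁷ N.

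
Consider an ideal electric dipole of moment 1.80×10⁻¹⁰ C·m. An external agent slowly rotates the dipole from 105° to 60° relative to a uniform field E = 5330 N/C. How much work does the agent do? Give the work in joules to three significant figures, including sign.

W ≈ -7.28×10⁻⁷ J

W_ext = ΔU = U(θ₂) − U(θ₁) = −pE cosθ₂ − (−pE cosθ₁) = pE(cosθ₁ − cosθ₂).
W = (1.80×10⁻¹⁰)(5330)·(cos105° − cos60°) = (9.594×10⁻⁷)·(-0.7588) = -7.280×10⁻⁷ J.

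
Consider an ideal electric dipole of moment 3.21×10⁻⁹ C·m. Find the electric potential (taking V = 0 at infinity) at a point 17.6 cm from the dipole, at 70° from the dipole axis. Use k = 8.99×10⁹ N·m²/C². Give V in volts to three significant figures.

V ≈ 319 V

The dipole potential is V = kp cosθ / r².
V = (8.99×10⁹)(3.21×10⁻⁹)·cos70° / (0.176)² = 318.6 V.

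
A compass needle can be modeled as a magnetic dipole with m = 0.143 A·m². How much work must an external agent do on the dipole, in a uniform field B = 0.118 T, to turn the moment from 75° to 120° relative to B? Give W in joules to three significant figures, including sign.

W ≈ 0.0128 J

W_ext = ΔU = −mB cosθ₂ + mB cosθ₁ = mB(cosθ₁ − cosθ₂).
W = (0.143)(0.118)·(cos75° − cos120°) = (0.01687)·(+0.7588) = 0.01280 J.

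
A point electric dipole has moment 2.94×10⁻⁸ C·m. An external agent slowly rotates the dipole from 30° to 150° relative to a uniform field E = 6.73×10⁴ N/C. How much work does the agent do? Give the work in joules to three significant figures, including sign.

W ≈ 0.00343 J

W_ext = ΔU = U(θ₂) − U(θ₁) = −pE cosθ₂ − (−pE cosθ₁) = pE(cosθ₁ − cosθ₂).
W = (2.94×10⁻⁸)(6.73×10⁴)·(cos30° − cos150°) = (0.001979)·(+1.7321) = 0.003427 J.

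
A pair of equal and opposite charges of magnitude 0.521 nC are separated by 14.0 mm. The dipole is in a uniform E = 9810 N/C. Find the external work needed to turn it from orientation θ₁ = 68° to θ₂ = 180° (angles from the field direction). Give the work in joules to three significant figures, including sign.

W ≈ 9.84×10⁻⁸ J

Dipole moment p = qd = (5.21×10⁻¹⁰ C)(0.0140 m) = 7.294×10⁻¹² C·m.
W_ext = ΔU = U(θ₂) − U(θ₁) = −pE cosθ₂ − (−pE cosθ₁) = pE(cosθ₁ − cosθ₂).
W = (7.294×10⁻¹²)(9810)·(cos68° − cos180°) = (7.155×10⁻⁸)·(+1.3746) = 9.836×10⁻⁸ J.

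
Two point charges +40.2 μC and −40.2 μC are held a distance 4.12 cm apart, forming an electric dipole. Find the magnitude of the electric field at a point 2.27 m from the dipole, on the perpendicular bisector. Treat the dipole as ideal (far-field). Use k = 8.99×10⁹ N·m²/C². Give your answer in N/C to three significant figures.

Dipole moment p = qd = (4.02×10⁻⁵ C)(0.0412 m) = 1.656×10⁻⁶ C·m.
On the perpendicular bisector E = kp/r³ (half the axial value at the same distance).
E = (8.99×10⁹)(1.656×10⁻⁶) / (2.27)³ = 1273 N/C.

E ≈ 1270 N/C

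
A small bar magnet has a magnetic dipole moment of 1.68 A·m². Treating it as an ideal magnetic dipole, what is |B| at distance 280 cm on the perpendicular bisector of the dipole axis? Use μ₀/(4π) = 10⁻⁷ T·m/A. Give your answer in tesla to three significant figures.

B ≈ 7.65×10⁻⁹ T

In the equatorial plane B = (μ₀/4π)·m/r³ (half the axial value).
B = (10⁻⁷)·(1.68) / (2.80)³ = 7.653×10⁻⁹ T.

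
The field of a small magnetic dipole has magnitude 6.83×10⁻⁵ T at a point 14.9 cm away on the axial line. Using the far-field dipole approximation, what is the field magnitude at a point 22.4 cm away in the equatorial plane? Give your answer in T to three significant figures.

Dipole fields scale as 1/r³ in the far field.
The axial field is twice the equatorial field at the same r, so the geometry factor is 1/2.
B₂ = B₁ · (1/2) · (r₁/r₂)³ = 6.83×10⁻⁵ · 0.5 · (14.9/22.4)³.
(r₁/r₂)³ = (0.6652)³ = 0.2943.
B₂ ≈ 1.005×10⁻⁵ T.

B ≈ 1.01×10⁻⁵ T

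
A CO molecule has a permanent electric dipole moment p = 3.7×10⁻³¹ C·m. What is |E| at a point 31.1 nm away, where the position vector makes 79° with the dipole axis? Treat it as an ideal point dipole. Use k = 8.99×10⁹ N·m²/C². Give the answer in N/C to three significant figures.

At angle θ the dipole field magnitude is E = (kp/r³)·√(1 + 3cos²θ).
kp/r³ = (8.99×10⁹)(3.70×10⁻³¹) / (3.11×10⁻⁸)³ = 110.6 N/C.
√(1 + 3cos²79°) = √(1 + 3·0.0364) = √1.1092 ≈ 1.0532.
E ≈ 110.6 × 1.053 = 116.5 N/C.

E ≈ 116 N/C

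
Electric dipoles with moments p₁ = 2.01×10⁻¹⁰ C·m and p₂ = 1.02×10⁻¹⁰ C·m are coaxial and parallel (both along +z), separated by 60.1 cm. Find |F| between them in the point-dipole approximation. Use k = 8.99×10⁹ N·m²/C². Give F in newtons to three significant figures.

On-axis field of dipole 1 at distance r: E = 2kp₁/r³. Force on dipole 2 is F = p₂·dE/dr (gradient along axis).
dE/dr = −6kp₁/r⁴, so |F| = 6kp₁p₂/r⁴ (attractive for aligned moments).
F = 6(8.99×10⁹)(2.01×10⁻¹⁰)(1.02×10⁻¹⁰)/(0.601)⁴ = 8.476×10⁻⁹ N.

F ≈ 8.48×10⁻⁹ N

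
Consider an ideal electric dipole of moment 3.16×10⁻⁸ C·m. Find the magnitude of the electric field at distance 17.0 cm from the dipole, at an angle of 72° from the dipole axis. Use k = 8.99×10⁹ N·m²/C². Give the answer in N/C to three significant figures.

E ≈ 6.56×10⁴ N/C

At angle θ the dipole field magnitude is E = (kp/r³)·√(1 + 3cos²θ).
kp/r³ = (8.99×10⁹)(3.16×10⁻⁸) / (0.170)³ = 5.782×10⁴ N/C.
√(1 + 3cos²72°) = √(1 + 3·0.0955) = √1.2865 ≈ 1.1342.
E ≈ 5.782×10⁴ × 1.134 = 6.558×10⁴ N/C.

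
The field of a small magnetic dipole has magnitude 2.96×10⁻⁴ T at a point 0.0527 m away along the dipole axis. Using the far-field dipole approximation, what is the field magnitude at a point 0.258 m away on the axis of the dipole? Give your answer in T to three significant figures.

Dipole fields scale as 1/r³ in the far field; the geometry is the same at both points.
B₂ = B₁ · (r₁/r₂)³ = 2.96×10⁻⁴ · (0.0527/0.258)³.
(r₁/r₂)³ = (0.2043)³ = 0.008523.
B₂ ≈ 2.523×10⁻⁶ T.

B ≈ 2.52×10⁻⁶ T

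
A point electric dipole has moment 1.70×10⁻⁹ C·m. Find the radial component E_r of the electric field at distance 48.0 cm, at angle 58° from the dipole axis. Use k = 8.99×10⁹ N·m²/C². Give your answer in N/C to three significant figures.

E_r ≈ 146 N/C

For a dipole, E_r = (2kp cosθ)/r³.
kp/r³ = (8.99×10⁹)(1.70×10⁻⁹)/(0.480)³ = 138.2 N/C.
E_r = 2·138.2·cos58° = 146.5 N/C.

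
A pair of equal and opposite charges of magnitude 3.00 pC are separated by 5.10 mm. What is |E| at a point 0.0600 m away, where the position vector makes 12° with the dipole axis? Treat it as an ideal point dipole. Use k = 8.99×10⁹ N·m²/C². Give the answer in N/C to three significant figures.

E ≈ 1.25 N/C

Dipole moment p = qd = (3.00×10⁻¹² C)(0.00510 m) = 1.53×10⁻¹⁴ C·m.
At angle θ the dipole field magnitude is E = (kp/r³)·√(1 + 3cos²θ).
kp/r³ = (8.99×10⁹)(1.53×10⁻¹⁴) / (0.0600)³ = 0.6368 N/C.
√(1 + 3cos²12°) = √(1 + 3·0.9568) = √3.8703 ≈ 1.9673.
E ≈ 0.6368 × 1.967 = 1.253 N/C.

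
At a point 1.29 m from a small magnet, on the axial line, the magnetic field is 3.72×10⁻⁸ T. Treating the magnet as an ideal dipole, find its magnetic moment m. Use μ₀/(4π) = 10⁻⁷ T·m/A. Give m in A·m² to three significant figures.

On axis B = (μ₀/4π)·2m/r³, so m = Br³·4π/(μ₀·2).
m = (3.72×10⁻⁸)·(1.29)³ / (2·10⁻⁷) = 0.3993 A·m².

m ≈ 0.399 A·m²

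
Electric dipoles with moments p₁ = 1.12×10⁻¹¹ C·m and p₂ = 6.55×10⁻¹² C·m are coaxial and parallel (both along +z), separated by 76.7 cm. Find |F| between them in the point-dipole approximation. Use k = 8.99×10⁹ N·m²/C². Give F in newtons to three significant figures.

On-axis field of dipole 1 at distance r: E = 2kp₁/r³. Force on dipole 2 is F = p₂·dE/dr (gradient along axis).
dE/dr = −6kp₁/r⁴, so |F| = 6kp₁p₂/r⁴ (attractive for aligned moments).
F = 6(8.99×10⁹)(1.12×10⁻¹¹)(6.55×10⁻¹²)/(0.767)⁴ = 1.143×10⁻¹¹ N.

F ≈ 1.14×10⁻¹¹ N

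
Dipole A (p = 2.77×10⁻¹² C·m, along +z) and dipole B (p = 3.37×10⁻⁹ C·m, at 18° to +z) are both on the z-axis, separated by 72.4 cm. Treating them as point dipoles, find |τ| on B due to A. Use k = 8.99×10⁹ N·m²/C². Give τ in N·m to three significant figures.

The second dipole sits on the axis of the first, so the field there is axial: E₁ = 2kp₁/r³ along +z.
E₁ = 2(8.99×10⁹)(2.77×10⁻¹²)/(0.724)³ = 0.1312 N/C.
Torque on the second dipole: τ = p₂ E₁ sinθ.
τ = (3.37×10⁻⁹)(0.1312)·sin18° = 1.367×10⁻¹⁰ N·m.

τ ≈ 1.37×10⁻¹⁰ N·m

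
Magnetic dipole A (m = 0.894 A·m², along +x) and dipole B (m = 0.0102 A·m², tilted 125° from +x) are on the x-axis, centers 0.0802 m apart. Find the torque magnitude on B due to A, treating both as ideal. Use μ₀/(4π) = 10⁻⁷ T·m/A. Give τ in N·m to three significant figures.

Dipole B is on the axis of dipole A, so B₁ there is axial: B₁ = (μ₀/4π)·2m₁/r³ along +x.
B₁ = 2(10⁻⁷)(0.894)/(0.0802)³ = 3.466×10⁻⁴ T.
τ = m₂ B₁ sinθ.
τ = (0.0102)(3.466×10⁻⁴)·sin125° = 2.896×10⁻⁶ N·m.

τ ≈ 2.90×10⁻⁶ N·m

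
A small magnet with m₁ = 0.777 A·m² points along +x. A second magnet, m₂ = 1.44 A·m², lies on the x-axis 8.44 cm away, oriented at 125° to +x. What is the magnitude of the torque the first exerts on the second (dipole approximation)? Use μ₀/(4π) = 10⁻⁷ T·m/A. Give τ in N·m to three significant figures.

Dipole B is on the axis of dipole A, so B₁ there is axial: B₁ = (μ₀/4π)·2m₁/r³ along +x.
B₁ = 2(10⁻⁷)(0.777)/(0.0844)³ = 2.585×10⁻⁴ T.
τ = m₂ B₁ sinθ.
τ = (1.44)(2.585×10⁻⁴)·sin125° = 3.049×10⁻⁴ N·m.

τ ≈ 3.05×10⁻⁴ N·m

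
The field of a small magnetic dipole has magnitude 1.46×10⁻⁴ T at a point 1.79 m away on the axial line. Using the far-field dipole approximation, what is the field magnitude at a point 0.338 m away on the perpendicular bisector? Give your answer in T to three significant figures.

Dipole fields scale as 1/r³ in the far field.
The axial field is twice the equatorial field at the same r, so the geometry factor is 1/2.
B₂ = B₁ · (1/2) · (r₁/r₂)³ = 1.46×10⁻⁴ · 0.5 · (1.79/0.338)³.
(r₁/r₂)³ = (5.296)³ = 148.5.
B₂ ≈ 0.01084 T.

B ≈ 0.0108 T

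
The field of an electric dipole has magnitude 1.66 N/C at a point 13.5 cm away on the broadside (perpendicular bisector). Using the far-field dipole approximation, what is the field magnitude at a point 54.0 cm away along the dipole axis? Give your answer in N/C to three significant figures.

E ≈ 0.0519 N/C

Dipole fields scale as 1/r³ in the far field.
The axial field is twice the equatorial field at the same r, so the geometry factor is 2/1.
E₂ = E₁ · (2/1) · (r₁/r₂)³ = 1.66 · 2 · (13.5/54.0)³.
(r₁/r₂)³ = (0.25)³ = 0.01562.
E₂ ≈ 0.05188 N/C.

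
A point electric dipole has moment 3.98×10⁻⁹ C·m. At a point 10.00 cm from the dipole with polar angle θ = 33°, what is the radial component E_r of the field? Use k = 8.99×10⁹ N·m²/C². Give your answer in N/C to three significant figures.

For a dipole, E_r = (2kp cosθ)/r³.
kp/r³ = (8.99×10⁹)(3.98×10⁻⁹)/(0.100)³ = 3.578×10⁴ N/C.
E_r = 2·3.578×10⁴·cos33° = 6.002×10⁴ N/C.

E_r ≈ 6.00×10⁴ N/C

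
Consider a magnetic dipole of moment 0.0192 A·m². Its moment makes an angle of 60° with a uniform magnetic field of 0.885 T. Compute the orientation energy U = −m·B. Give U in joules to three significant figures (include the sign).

U = −m·B = −mB cosθ.
U = −(0.0192)(0.885)·cos60° = -0.008496 J.

U ≈ -0.00850 J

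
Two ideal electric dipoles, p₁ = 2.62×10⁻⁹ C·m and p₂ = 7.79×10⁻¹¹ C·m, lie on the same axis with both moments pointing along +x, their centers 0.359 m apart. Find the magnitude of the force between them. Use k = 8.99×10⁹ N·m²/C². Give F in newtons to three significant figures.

F ≈ 6.63×10⁻⁷ N

On-axis field of dipole 1 at distance r: E = 2kp₁/r³. Force on dipole 2 is F = p₂·dE/dr (gradient along axis).
dE/dr = −6kp₁/r⁴, so |F| = 6kp₁p₂/r⁴ (attractive for aligned moments).
F = 6(8.99×10⁹)(2.62×10⁻⁹)(7.79×10⁻¹¹)/(0.359)⁴ = 6.628×10⁻⁷ N.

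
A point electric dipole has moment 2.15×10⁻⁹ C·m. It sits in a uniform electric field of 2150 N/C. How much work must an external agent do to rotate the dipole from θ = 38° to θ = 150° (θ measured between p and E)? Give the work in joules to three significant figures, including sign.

W ≈ 7.65×10⁻⁶ J

W_ext = ΔU = U(θ₂) − U(θ₁) = −pE cosθ₂ − (−pE cosθ₁) = pE(cosθ₁ − cosθ₂).
W = (2.15×10⁻⁹)(2150)·(cos38° − cos150°) = (4.622×10⁻⁶)·(+1.6540) = 7.646×10⁻⁶ J.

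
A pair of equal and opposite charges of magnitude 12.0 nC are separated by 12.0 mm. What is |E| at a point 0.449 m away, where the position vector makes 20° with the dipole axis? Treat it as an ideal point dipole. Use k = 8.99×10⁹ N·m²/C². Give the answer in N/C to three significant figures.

E ≈ 27.3 N/C

Dipole moment p = qd = (1.20×10⁻⁸ C)(0.0120 m) = 1.44×10⁻¹⁰ C·m.
At angle θ the dipole field magnitude is E = (kp/r³)·√(1 + 3cos²θ).
kp/r³ = (8.99×10⁹)(1.44×10⁻¹⁰) / (0.449)³ = 14.30 N/C.
√(1 + 3cos²20°) = √(1 + 3·0.8830) = √3.6491 ≈ 1.9103.
E ≈ 14.30 × 1.910 = 27.32 N/C.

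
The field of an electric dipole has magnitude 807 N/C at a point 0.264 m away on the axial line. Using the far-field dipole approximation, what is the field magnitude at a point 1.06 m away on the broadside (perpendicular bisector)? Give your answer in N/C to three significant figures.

E ≈ 6.23 N/C

Dipole fields scale as 1/r³ in the far field.
The axial field is twice the equatorial field at the same r, so the geometry factor is 1/2.
E₂ = E₁ · (1/2) · (r₁/r₂)³ = 807 · 0.5 · (0.264/1.06)³.
(r₁/r₂)³ = (0.2491)³ = 0.01545.
E₂ ≈ 6.234 N/C.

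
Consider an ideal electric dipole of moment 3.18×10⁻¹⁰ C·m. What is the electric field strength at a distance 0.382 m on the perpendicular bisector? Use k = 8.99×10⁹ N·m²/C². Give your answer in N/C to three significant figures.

On the perpendicular bisector E = kp/r³ (half the axial value at the same distance).
E = (8.99×10⁹)(3.18×10⁻¹⁰) / (0.382)³ = 51.29 N/C.

E ≈ 51.3 N/C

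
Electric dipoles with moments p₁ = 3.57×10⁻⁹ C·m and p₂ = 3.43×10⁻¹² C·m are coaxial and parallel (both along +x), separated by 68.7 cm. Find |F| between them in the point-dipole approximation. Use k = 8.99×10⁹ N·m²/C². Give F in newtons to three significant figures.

On-axis field of dipole 1 at distance r: E = 2kp₁/r³. Force on dipole 2 is F = p₂·dE/dr (gradient along axis).
dE/dr = −6kp₁/r⁴, so |F| = 6kp₁p₂/r⁴ (attractive for aligned moments).
F = 6(8.99×10⁹)(3.57×10⁻⁹)(3.43×10⁻¹²)/(0.687)⁴ = 2.965×10⁻⁹ N.

F ≈ 2.97×10⁻⁹ N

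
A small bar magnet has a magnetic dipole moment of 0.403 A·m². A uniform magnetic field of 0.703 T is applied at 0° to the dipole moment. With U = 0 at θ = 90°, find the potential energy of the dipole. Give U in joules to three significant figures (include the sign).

U = −m·B = −mB cosθ.
U = −(0.403)(0.703)·cos0° = -0.2833 J.

U ≈ -0.283 J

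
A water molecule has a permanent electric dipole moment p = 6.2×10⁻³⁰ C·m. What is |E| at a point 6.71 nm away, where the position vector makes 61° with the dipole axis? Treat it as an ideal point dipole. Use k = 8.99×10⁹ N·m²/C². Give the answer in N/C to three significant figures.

At angle θ the dipole field magnitude is E = (kp/r³)·√(1 + 3cos²θ).
kp/r³ = (8.99×10⁹)(6.20×10⁻³⁰) / (6.71×10⁻⁹)³ = 1.845×10⁵ N/C.
√(1 + 3cos²61°) = √(1 + 3·0.2350) = √1.7051 ≈ 1.3058.
E ≈ 1.845×10⁵ × 1.306 = 2.409×10⁵ N/C.

E ≈ 2.41×10⁵ N/C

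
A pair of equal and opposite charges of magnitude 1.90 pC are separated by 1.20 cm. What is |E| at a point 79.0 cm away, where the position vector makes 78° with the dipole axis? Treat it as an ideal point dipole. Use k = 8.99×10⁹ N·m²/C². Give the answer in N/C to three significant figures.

Dipole moment p = qd = (1.90×10⁻¹² C)(0.0120 m) = 2.28×10⁻¹⁴ C·m.
At angle θ the dipole field magnitude is E = (kp/r³)·√(1 + 3cos²θ).
kp/r³ = (8.99×10⁹)(2.28×10⁻¹⁴) / (0.790)³ = 4.157×10⁻⁴ N/C.
√(1 + 3cos²78°) = √(1 + 3·0.0432) = √1.1297 ≈ 1.0629.
E ≈ 4.157×10⁻⁴ × 1.063 = 4.419×10⁻⁴ N/C.

E ≈ 4.42×10⁻⁴ N/C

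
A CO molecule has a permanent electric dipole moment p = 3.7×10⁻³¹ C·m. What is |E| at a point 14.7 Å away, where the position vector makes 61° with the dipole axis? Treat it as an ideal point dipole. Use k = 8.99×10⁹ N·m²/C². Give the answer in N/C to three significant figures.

E ≈ 1.37×10⁶ N/C

At angle θ the dipole field magnitude is E = (kp/r³)·√(1 + 3cos²θ).
kp/r³ = (8.99×10⁹)(3.70×10⁻³¹) / (1.47×10⁻⁹)³ = 1.047×10⁶ N/C.
√(1 + 3cos²61°) = √(1 + 3·0.2350) = √1.7051 ≈ 1.3058.
E ≈ 1.047×10⁶ × 1.306 = 1.367×10⁶ N/C.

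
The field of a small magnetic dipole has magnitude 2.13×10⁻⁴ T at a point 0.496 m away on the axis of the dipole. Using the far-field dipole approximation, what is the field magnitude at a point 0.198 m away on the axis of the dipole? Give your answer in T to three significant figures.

Dipole fields scale as 1/r³ in the far field; the geometry is the same at both points.
B₂ = B₁ · (r₁/r₂)³ = 2.13×10⁻⁴ · (0.496/0.198)³.
(r₁/r₂)³ = (2.505)³ = 15.72.
B₂ ≈ 0.003348 T.

B ≈ 0.00335 T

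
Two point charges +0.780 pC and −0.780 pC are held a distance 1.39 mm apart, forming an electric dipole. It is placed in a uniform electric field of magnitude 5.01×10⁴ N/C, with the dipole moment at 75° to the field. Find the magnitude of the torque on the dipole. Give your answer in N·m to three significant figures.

Dipole moment p = qd = (7.80×10⁻¹³ C)(0.00139 m) = 1.084×10⁻¹⁵ C·m.
Torque on an electric dipole: τ = pE sinθ.
τ = (1.084×10⁻¹⁵)(5.01×10⁴)·sin75° = 5.246×10⁻¹¹ N·m.

τ ≈ 5.25×10⁻¹¹ N·m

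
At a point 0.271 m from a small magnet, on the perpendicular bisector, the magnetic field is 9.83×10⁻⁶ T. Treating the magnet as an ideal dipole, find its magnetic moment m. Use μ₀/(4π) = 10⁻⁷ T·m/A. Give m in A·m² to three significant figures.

In the equatorial plane B = (μ₀/4π)·m/r³, so m = Br³·4π/(μ₀).
m = (9.83×10⁻⁶)·(0.271)³ / (10⁻⁷) = 1.956 A·m².

m ≈ 1.96 A·m²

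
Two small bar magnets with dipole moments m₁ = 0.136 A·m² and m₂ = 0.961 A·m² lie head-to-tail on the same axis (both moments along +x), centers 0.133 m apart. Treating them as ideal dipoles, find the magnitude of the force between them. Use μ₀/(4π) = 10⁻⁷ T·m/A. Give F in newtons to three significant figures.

On-axis B of dipole 1: B = (μ₀/4π)·2m₁/r³. Force on dipole 2: F = m₂·dB/dr.
dB/dr = −(μ₀/4π)·6m₁/r⁴, so |F| = (μ₀/4π)·6m₁m₂/r⁴.
F = 6(10⁻⁷)(0.136)(0.961)/(0.133)⁴ = 2.506×10⁻⁴ N.

F ≈ 2.51×10⁻⁴ N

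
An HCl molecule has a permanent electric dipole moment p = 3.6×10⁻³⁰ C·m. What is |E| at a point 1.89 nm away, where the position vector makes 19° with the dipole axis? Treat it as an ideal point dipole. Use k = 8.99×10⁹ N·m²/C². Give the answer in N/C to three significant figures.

E ≈ 9.20×10⁶ N/C

At angle θ the dipole field magnitude is E = (kp/r³)·√(1 + 3cos²θ).
kp/r³ = (8.99×10⁹)(3.60×10⁻³⁰) / (1.89×10⁻⁹)³ = 4.794×10⁶ N/C.
√(1 + 3cos²19°) = √(1 + 3·0.8940) = √3.6820 ≈ 1.9189.
E ≈ 4.794×10⁶ × 1.919 = 9.199×10⁶ N/C.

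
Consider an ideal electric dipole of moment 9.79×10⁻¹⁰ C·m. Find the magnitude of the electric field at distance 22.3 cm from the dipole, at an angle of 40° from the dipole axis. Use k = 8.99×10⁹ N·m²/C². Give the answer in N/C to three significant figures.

At angle θ the dipole field magnitude is E = (kp/r³)·√(1 + 3cos²θ).
kp/r³ = (8.99×10⁹)(9.79×10⁻¹⁰) / (0.223)³ = 793.6 N/C.
√(1 + 3cos²40°) = √(1 + 3·0.5868) = √2.7605 ≈ 1.6615.
E ≈ 793.6 × 1.661 = 1319 N/C.

E ≈ 1320 N/C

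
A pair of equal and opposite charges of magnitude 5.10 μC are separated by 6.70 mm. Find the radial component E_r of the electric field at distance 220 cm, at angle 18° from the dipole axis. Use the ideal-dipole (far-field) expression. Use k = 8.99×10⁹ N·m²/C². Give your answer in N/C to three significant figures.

Dipole moment p = qd = (5.10×10⁻⁶ C)(0.00670 m) = 3.417×10⁻⁸ C·m.
For a dipole, E_r = (2kp cosθ)/r³.
kp/r³ = (8.99×10⁹)(3.417×10⁻⁸)/(2.20)³ = 28.85 N/C.
E_r = 2·28.85·cos18° = 54.87 N/C.

E_r ≈ 54.9 N/C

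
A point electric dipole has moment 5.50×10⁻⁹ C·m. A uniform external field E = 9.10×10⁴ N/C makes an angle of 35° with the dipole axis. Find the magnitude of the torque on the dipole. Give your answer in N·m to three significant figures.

Torque on an electric dipole: τ = pE sinθ.
τ = (5.50×10⁻⁹)(9.10×10⁴)·sin35° = 2.871×10⁻⁴ N·m.

τ ≈ 2.87×10⁻⁴ N·m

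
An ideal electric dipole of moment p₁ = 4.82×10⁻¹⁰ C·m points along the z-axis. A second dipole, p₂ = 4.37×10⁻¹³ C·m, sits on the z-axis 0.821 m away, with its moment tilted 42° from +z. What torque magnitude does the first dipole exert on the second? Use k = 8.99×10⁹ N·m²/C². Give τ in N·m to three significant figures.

The second dipole sits on the axis of the first, so the field there is axial: E₁ = 2kp₁/r³ along +z.
E₁ = 2(8.99×10⁹)(4.82×10⁻¹⁰)/(0.821)³ = 15.66 N/C.
Torque on the second dipole: τ = p₂ E₁ sinθ.
τ = (4.37×10⁻¹³)(15.66)·sin42° = 4.579×10⁻¹² N·m.

τ ≈ 4.58×10⁻¹² N·m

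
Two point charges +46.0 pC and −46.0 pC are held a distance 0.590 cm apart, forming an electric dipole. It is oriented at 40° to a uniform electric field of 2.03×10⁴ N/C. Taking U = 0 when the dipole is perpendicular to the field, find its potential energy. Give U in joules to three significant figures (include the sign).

U ≈ -4.22×10⁻⁹ J

Dipole moment p = qd = (4.60×10⁻¹¹ C)(0.00590 m) = 2.714×10⁻¹³ C·m.
U = −p·E = −pE cosθ.
U = −(2.714×10⁻¹³)(2.03×10⁴)·cos40° = -4.220×10⁻⁹ J.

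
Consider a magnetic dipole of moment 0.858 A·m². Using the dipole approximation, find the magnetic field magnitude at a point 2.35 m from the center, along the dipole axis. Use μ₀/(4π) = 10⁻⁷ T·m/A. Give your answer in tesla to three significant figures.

B ≈ 1.32×10⁻⁸ T

On axis B = (μ₀/4π)·2m/r³.
B = 2·(10⁻⁷)·(0.858) / (2.35)³ = 1.322×10⁻⁸ T.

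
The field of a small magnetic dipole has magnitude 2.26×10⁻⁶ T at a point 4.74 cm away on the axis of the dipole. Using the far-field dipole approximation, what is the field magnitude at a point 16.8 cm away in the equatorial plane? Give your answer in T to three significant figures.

B ≈ 2.54×10⁻⁸ T

Dipole fields scale as 1/r³ in the far field.
The axial field is twice the equatorial field at the same r, so the geometry factor is 1/2.
B₂ = B₁ · (1/2) · (r₁/r₂)³ = 2.26×10⁻⁶ · 0.5 · (4.74/16.8)³.
(r₁/r₂)³ = (0.2821)³ = 0.02246.
B₂ ≈ 2.538×10⁻⁸ T.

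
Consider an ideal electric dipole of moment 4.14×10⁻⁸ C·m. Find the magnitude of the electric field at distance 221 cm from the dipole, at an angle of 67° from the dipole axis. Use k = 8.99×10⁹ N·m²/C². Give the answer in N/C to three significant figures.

E ≈ 41.6 N/C

At angle θ the dipole field magnitude is E = (kp/r³)·√(1 + 3cos²θ).
kp/r³ = (8.99×10⁹)(4.14×10⁻⁸) / (2.21)³ = 34.48 N/C.
√(1 + 3cos²67°) = √(1 + 3·0.1527) = √1.4580 ≈ 1.2075.
E ≈ 34.48 × 1.207 = 41.64 N/C.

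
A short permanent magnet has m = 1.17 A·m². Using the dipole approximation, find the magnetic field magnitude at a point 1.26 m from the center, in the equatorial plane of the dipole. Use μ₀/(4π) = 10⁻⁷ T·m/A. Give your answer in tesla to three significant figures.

In the equatorial plane B = (μ₀/4π)·m/r³ (half the axial value).
B = (10⁻⁷)·(1.17) / (1.26)³ = 5.849×10⁻⁸ T.

B ≈ 5.85×10⁻⁸ T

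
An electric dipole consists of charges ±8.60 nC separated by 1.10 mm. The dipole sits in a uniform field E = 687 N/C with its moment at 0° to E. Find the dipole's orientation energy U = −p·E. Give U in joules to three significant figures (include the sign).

U ≈ -6.50×10⁻⁹ J

Dipole moment p = qd = (8.60×10⁻⁹ C)(0.00110 m) = 9.46×10⁻¹² C·m.
U = −p·E = −pE cosθ.
U = −(9.46×10⁻¹²)(687)·cos0° = -6.499×10⁻⁹ J.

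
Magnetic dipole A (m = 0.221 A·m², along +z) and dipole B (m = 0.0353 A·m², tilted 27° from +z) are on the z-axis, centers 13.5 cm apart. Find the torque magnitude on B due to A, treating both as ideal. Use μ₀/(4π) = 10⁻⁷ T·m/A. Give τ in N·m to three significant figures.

τ ≈ 2.88×10⁻⁷ N·m

Dipole B is on the axis of dipole A, so B₁ there is axial: B₁ = (μ₀/4π)·2m₁/r³ along +z.
B₁ = 2(10⁻⁷)(0.221)/(0.135)³ = 1.796×10⁻⁵ T.
τ = m₂ B₁ sinθ.
τ = (0.0353)(1.796×10⁻⁵)·sin27° = 2.879×10⁻⁷ N·m.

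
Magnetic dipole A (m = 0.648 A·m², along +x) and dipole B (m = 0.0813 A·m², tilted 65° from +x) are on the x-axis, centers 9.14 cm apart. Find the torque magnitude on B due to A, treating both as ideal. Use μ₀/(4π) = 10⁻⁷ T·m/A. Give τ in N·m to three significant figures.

τ ≈ 1.25×10⁻⁵ N·m

Dipole B is on the axis of dipole A, so B₁ there is axial: B₁ = (μ₀/4π)·2m₁/r³ along +x.
B₁ = 2(10⁻⁷)(0.648)/(0.0914)³ = 1.697×10⁻⁴ T.
τ = m₂ B₁ sinθ.
τ = (0.0813)(1.697×10⁻⁴)·sin65° = 1.251×10⁻⁵ N·m.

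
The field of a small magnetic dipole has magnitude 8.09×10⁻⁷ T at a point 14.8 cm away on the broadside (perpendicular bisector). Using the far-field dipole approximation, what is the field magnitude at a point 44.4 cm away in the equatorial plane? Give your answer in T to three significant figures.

Dipole fields scale as 1/r³ in the far field; the geometry is the same at both points.
B₂ = B₁ · (r₁/r₂)³ = 8.09×10⁻⁷ · (14.8/44.4)³.
(r₁/r₂)³ = (0.3333)³ = 0.03704.
B₂ ≈ 2.996×10⁻⁸ T.

B ≈ 3.00×10⁻⁸ T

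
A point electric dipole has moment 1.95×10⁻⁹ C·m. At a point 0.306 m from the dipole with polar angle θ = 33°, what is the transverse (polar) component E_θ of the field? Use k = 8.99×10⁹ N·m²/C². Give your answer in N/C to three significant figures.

For a dipole, E_θ = (kp sinθ)/r³.
kp/r³ = (8.99×10⁹)(1.95×10⁻⁹)/(0.306)³ = 611.8 N/C.
E_θ = 611.8·sin33° = 333.2 N/C.

E_θ ≈ 333 N/C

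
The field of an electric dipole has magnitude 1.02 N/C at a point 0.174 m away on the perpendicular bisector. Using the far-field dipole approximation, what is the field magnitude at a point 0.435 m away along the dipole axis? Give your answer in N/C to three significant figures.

Dipole fields scale as 1/r³ in the far field.
The axial field is twice the equatorial field at the same r, so the geometry factor is 2/1.
E₂ = E₁ · (2/1) · (r₁/r₂)³ = 1.02 · 2 · (0.174/0.435)³.
(r₁/r₂)³ = (0.4)³ = 0.064.
E₂ ≈ 0.1306 N/C.

E ≈ 0.131 N/C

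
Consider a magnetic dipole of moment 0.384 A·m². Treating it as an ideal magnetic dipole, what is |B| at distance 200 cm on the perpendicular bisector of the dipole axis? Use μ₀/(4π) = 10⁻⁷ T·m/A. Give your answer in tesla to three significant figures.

In the equatorial plane B = (μ₀/4π)·m/r³ (half the axial value).
B = (10⁻⁷)·(0.384) / (2.00)³ = 4.800×10⁻⁹ T.

B ≈ 4.80×10⁻⁹ T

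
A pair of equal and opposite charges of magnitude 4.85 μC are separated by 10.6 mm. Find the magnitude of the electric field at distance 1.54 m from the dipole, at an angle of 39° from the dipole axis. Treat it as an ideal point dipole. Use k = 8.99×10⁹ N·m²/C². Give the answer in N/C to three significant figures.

Dipole moment p = qd = (4.85×10⁻⁶ C)(0.0106 m) = 5.141×10⁻⁸ C·m.
At angle θ the dipole field magnitude is E = (kp/r³)·√(1 + 3cos²θ).
kp/r³ = (8.99×10⁹)(5.141×10⁻⁸) / (1.54)³ = 126.5 N/C.
√(1 + 3cos²39°) = √(1 + 3·0.6040) = √2.8119 ≈ 1.6769.
E ≈ 126.5 × 1.677 = 212.2 N/C.

E ≈ 212 N/C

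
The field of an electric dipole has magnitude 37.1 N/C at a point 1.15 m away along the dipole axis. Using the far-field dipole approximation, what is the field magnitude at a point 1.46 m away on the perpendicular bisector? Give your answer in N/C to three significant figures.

Dipole fields scale as 1/r³ in the far field.
The axial field is twice the equatorial field at the same r, so the geometry factor is 1/2.
E₂ = E₁ · (1/2) · (r₁/r₂)³ = 37.1 · 0.5 · (1.15/1.46)³.
(r₁/r₂)³ = (0.7877)³ = 0.4887.
E₂ ≈ 9.065 N/C.

E ≈ 9.07 N/C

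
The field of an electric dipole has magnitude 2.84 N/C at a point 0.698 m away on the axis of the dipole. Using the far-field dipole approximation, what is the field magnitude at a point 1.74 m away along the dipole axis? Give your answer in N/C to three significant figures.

Dipole fields scale as 1/r³ in the far field; the geometry is the same at both points.
E₂ = E₁ · (r₁/r₂)³ = 2.84 · (0.698/1.74)³.
(r₁/r₂)³ = (0.4011)³ = 0.06455.
E₂ ≈ 0.1833 N/C.

E ≈ 0.183 N/C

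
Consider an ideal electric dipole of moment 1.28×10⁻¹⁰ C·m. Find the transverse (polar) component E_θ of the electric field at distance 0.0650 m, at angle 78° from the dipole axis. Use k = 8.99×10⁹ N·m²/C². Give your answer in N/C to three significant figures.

For a dipole, E_θ = (kp sinθ)/r³.
kp/r³ = (8.99×10⁹)(1.28×10⁻¹⁰)/(0.0650)³ = 4190 N/C.
E_θ = 4190·sin78° = 4099 N/C.

E_θ ≈ 4100 N/C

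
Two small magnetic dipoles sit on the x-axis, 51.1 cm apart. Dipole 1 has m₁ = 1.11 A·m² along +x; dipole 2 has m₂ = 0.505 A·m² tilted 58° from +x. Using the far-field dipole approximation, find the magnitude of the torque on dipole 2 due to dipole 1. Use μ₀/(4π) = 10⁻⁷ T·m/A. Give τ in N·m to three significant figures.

Dipole B is on the axis of dipole A, so B₁ there is axial: B₁ = (μ₀/4π)·2m₁/r³ along +x.
B₁ = 2(10⁻⁷)(1.11)/(0.511)³ = 1.664×10⁻⁶ T.
τ = m₂ B₁ sinθ.
τ = (0.505)(1.664×10⁻⁶)·sin58° = 7.125×10⁻⁷ N·m.

τ ≈ 7.13×10⁻⁷ N·m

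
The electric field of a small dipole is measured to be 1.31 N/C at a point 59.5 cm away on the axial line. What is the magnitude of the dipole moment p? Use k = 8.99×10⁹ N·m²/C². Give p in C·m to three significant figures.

On axis E = 2kp/r³, so p = Er³/(2k).
p = (1.31)·(0.595)³ / (2·8.99×10⁹) = 1.535×10⁻¹¹ C·m.

p ≈ 1.53×10⁻¹¹ C·m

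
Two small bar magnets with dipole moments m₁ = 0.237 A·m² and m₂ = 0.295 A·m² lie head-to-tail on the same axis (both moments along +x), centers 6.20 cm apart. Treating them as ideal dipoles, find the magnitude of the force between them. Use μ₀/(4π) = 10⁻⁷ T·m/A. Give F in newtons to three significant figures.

On-axis B of dipole 1: B = (μ₀/4π)·2m₁/r³. Force on dipole 2: F = m₂·dB/dr.
dB/dr = −(μ₀/4π)·6m₁/r⁴, so |F| = (μ₀/4π)·6m₁m₂/r⁴.
F = 6(10⁻⁷)(0.237)(0.295)/(0.0620)⁴ = 0.002839 N.

F ≈ 0.00284 N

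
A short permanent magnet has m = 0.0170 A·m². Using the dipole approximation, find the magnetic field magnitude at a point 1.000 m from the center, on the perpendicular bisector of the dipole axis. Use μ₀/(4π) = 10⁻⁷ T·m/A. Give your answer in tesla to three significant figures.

In the equatorial plane B = (μ₀/4π)·m/r³ (half the axial value).
B = (10⁻⁷)·(0.0170) / (1.00)³ = 1.700×10⁻⁹ T.

B ≈ 1.70×10⁻⁹ T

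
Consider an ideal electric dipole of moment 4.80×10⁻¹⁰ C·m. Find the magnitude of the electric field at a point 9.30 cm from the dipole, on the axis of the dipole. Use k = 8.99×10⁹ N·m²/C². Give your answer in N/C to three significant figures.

E ≈ 1.07×10⁴ N/C

On the dipole axis E = 2kp/r³.
E = 2·(8.99×10⁹)(4.80×10⁻¹⁰) / (0.0930)³ = 1.073×10⁴ N/C.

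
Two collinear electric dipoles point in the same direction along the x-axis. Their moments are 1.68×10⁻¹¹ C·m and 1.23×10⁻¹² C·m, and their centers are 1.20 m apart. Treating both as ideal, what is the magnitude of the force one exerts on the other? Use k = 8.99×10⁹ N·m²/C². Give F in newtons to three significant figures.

F ≈ 5.38×10⁻¹³ N

On-axis field of dipole 1 at distance r: E = 2kp₁/r³. Force on dipole 2 is F = p₂·dE/dr (gradient along axis).
dE/dr = −6kp₁/r⁴, so |F| = 6kp₁p₂/r⁴ (attractive for aligned moments).
F = 6(8.99×10⁹)(1.68×10⁻¹¹)(1.23×10⁻¹²)/(1.20)⁴ = 5.375×10⁻¹³ N.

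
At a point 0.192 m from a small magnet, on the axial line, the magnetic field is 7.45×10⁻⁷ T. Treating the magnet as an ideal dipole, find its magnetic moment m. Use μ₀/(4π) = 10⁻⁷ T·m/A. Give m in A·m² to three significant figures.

On axis B = (μ₀/4π)·2m/r³, so m = Br³·4π/(μ₀·2).
m = (7.45×10⁻⁷)·(0.192)³ / (2·10⁻⁷) = 0.02637 A·m².

m ≈ 0.0264 A·m²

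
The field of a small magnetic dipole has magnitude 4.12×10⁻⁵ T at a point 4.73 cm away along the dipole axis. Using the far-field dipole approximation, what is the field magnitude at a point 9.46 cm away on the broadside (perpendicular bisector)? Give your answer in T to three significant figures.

Dipole fields scale as 1/r³ in the far field.
The axial field is twice the equatorial field at the same r, so the geometry factor is 1/2.
B₂ = B₁ · (1/2) · (r₁/r₂)³ = 4.12×10⁻⁵ · 0.5 · (4.73/9.46)³.
(r₁/r₂)³ = (0.5)³ = 0.125.
B₂ ≈ 2.575×10⁻⁶ T.

B ≈ 2.58×10⁻⁶ T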